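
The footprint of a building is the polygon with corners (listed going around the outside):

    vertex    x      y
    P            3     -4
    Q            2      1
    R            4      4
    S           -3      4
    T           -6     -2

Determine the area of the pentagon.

51.5

Apply the shoelace (surveyor's) formula: 2A = Σ (x_i·y_{i+1} − x_{i+1}·y_i), indices taken mod 5.
Σ = (11) + (4) + (28) + (30) + (30) = 103
Area = |Σ|/2 = 51.5.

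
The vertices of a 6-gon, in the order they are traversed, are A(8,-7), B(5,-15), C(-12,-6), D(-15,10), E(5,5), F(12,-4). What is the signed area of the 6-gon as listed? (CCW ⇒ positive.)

-381

Apply the shoelace formula: 2A = Σ (x_i·y_{i+1} − x_{i+1}·y_i), indices taken mod 6.
Σ = (-85) + (-210) + (-210) + (-125) + (-80) + (-52) = -762
Signed area = Σ/2 = -381 (negative ⇒ clockwise traversal).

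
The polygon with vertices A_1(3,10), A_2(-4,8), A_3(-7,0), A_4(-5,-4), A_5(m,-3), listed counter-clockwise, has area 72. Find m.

-2

The doubled signed area Σ (x_i y_{i+1} − x_{i+1} y_i) is linear in m.
With m=0 it equals 172; the coefficient of m is 14 (from the two edges through A_5).
So 14·m + 172 = 2·72 = 144 ⇒ m = -2.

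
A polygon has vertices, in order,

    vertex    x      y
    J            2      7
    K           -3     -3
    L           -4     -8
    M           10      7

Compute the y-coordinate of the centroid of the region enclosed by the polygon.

44/27

Apply Gauss's area formula. First the cross-terms c_i = x_i·y_{i+1} − x_{i+1}·y_i:
  15, 12, 52, 56  ⇒  2A = 135, A = 67.5.
Then Σ (y_i + y_{i+1})·c_i = 660, so ȳ = 660 / (6·67.5) = 44/27.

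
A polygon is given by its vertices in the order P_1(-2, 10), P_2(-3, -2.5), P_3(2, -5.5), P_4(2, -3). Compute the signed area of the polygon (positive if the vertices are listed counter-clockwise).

37.75

Apply the surveyor's formula: 2A = Σ (x_i·y_{i+1} − x_{i+1}·y_i), indices taken mod 4.
Σ = (35) + (21.5) + (5) + (14) = 75.5
Signed area = Σ/2 = 37.75 (positive ⇒ counter-clockwise traversal).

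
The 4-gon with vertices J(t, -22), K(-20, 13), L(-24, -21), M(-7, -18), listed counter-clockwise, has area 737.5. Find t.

24

The doubled signed area Σ (x_i y_{i+1} − x_{i+1} y_i) is linear in t.
With t=0 it equals 731; the coefficient of t is 31 (from the two edges through J).
So 31·t + 731 = 2·737.5 = 1475 ⇒ t = 24.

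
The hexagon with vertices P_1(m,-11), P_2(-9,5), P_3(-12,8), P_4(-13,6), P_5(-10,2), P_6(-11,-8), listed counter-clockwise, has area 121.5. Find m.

5

Write out the shoelace sum; only the two edges meeting at P_1 involve m:
2·Area = [((-11)·(-11) − m·(-8)) + (m·5 − (-9)·(-11))] + 156
       = 13·m + 178 = 243
⇒ m = 5.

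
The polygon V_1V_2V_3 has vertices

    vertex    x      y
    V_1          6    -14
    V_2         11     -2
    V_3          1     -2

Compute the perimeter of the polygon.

36

|V_1V_2| = √((5)² + (12)²) = √169 = 13
|V_2V_3| = √((-10)² + (0)²) = √100 = 10
|V_3V_1| = √((5)² + (-12)²) = √169 = 13
Perimeter = 13 + 10 + 13 = 36.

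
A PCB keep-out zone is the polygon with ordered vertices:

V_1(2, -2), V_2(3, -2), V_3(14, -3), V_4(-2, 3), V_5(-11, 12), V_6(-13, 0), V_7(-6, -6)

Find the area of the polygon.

162

Apply the shoelace (surveyor's) formula: 2A = Σ (x_i·y_{i+1} − x_{i+1}·y_i), indices taken mod 7.
Σ = (2) + (19) + (36) + (9) + (156) + (78) + (24) = 324
Area = |Σ|/2 = 162.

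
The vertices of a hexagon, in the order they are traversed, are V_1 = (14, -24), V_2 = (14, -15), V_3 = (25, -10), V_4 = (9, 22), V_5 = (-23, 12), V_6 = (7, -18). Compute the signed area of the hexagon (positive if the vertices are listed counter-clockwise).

Σ = (126) + (235) + (640) + (614) + (330) + (84) = 2029
Signed area = Σ/2 = 1014.5 (positive ⇒ counter-clockwise traversal).

1014.5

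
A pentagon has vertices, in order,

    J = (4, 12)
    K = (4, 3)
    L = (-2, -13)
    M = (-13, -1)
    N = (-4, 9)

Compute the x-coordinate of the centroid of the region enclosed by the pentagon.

-697/227

Apply the surveyor's formula. First the cross-terms c_i = x_i·y_{i+1} − x_{i+1}·y_i:
  -36, -46, -167, -121, -84  ⇒  2A = -454, A = -227.
Then Σ (x_i + x_{i+1})·c_i = 4182, so x̄ = 4182 / (6·(-227)) = -697/227.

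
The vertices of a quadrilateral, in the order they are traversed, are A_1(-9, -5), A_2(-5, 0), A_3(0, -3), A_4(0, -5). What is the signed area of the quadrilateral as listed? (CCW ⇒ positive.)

Cross-terms: -25, 15, 0, -45  ⇒  Σ = -55
Signed area = Σ/2 = -27.5 (negative ⇒ clockwise traversal).

-27.5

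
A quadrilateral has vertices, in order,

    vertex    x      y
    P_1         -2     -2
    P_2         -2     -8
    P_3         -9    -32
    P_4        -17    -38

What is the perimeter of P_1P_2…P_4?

80

|P_1P_2| = √((0)² + (-6)²) = √36 = 6
|P_2P_3| = √((-7)² + (-24)²) = √625 = 25
|P_3P_4| = √((-8)² + (-6)²) = √100 = 10
|P_4P_1| = √((15)² + (36)²) = √1521 = 39
Perimeter = 6 + 25 + 10 + 39 = 80.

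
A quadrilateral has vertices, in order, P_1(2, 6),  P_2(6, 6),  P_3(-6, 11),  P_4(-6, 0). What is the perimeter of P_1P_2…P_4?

|P_1P_2| = √((4)² + (0)²) = √16 = 4
|P_2P_3| = √((-12)² + (5)²) = √169 = 13
|P_3P_4| = √((0)² + (-11)²) = √121 = 11
|P_4P_1| = √((8)² + (6)²) = √100 = 10
Perimeter = 4 + 13 + 11 + 10 = 38.

38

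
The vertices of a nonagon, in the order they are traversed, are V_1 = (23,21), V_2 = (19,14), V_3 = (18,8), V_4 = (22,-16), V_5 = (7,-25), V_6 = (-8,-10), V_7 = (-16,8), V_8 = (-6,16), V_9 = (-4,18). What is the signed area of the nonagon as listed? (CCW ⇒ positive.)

-1161.5

Cross-terms: -77, -100, -464, -438, -270, -224, -208, -44, -498  ⇒  Σ = -2323
Signed area = Σ/2 = -1161.5 (negative ⇒ clockwise traversal).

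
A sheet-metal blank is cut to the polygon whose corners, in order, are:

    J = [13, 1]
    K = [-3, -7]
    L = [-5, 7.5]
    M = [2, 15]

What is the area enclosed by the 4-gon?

214.25

Apply Gauss's area formula: 2A = Σ (x_i·y_{i+1} − x_{i+1}·y_i), indices taken mod 4.
Σ = (-88) + (-57.5) + (-90) + (-193) = -428.5
Area = |Σ|/2 = 214.25.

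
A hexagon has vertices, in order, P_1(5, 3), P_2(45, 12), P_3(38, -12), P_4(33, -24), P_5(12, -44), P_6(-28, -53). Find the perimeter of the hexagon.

214

|P_1P_2| = √((40)² + (9)²) = √1681 = 41
|P_2P_3| = √((-7)² + (-24)²) = √625 = 25
|P_3P_4| = √((-5)² + (-12)²) = √169 = 13
|P_4P_5| = √((-21)² + (-20)²) = √841 = 29
|P_5P_6| = √((-40)² + (-9)²) = √1681 = 41
|P_6P_1| = √((33)² + (56)²) = √4225 = 65
Perimeter = 41 + 25 + 13 + 29 + 41 + 65 = 214.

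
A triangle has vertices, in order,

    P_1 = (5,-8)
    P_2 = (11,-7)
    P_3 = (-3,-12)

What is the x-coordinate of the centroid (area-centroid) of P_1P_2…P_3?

13/3

Apply the shoelace (surveyor's) formula. First the cross-terms c_i = x_i·y_{i+1} − x_{i+1}·y_i:
  53, -153, 84  ⇒  2A = -16, A = -8.
Then Σ (x_i + x_{i+1})·c_i = -208, so x̄ = -208 / (6·(-8)) = 13/3.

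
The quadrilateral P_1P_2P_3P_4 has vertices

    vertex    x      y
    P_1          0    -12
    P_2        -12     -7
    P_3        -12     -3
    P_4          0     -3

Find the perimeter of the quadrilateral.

38

|P_1P_2| = √((-12)² + (5)²) = √169 = 13
|P_2P_3| = √((0)² + (4)²) = √16 = 4
|P_3P_4| = √((12)² + (0)²) = √144 = 12
|P_4P_1| = √((0)² + (-9)²) = √81 = 9
Perimeter = 13 + 4 + 12 + 9 = 38.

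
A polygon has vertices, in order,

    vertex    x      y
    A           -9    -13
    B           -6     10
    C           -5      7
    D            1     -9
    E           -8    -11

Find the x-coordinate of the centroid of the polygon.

-347/75

Apply Gauss's area formula. First the cross-terms c_i = x_i·y_{i+1} − x_{i+1}·y_i:
  -168, 8, 38, -83, 5  ⇒  2A = -200, A = -100.
Then Σ (x_i + x_{i+1})·c_i = 2776, so x̄ = 2776 / (6·(-100)) = -347/75.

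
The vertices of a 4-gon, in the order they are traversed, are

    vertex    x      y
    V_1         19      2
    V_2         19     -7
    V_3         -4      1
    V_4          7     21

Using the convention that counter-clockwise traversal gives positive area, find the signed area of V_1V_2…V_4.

Σ = (-171) + (-9) + (-91) + (-385) = -656
Signed area = Σ/2 = -328 (negative ⇒ clockwise traversal).

-328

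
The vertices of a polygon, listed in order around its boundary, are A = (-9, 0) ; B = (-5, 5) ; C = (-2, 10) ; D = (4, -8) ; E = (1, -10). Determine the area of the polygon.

115.5

A→B: (-9)(5) − (-5)(0) = -45
B→C: (-5)(10) − (-2)(5) = -40
C→D: (-2)(-8) − (4)(10) = -24
D→E: (4)(-10) − (1)(-8) = -32
E→A: (1)(0) − (-9)(-10) = -90
Σ = -231
Area = |Σ|/2 = 115.5.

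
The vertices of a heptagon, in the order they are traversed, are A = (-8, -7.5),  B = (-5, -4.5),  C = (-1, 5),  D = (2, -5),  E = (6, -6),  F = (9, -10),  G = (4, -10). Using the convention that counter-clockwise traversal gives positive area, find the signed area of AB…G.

Apply the shoelace formula: 2A = Σ (x_i·y_{i+1} − x_{i+1}·y_i), indices taken mod 7.
A→B: (-8)(-4.5) − (-5)(-7.5) = -1.5
B→C: (-5)(5) − (-1)(-4.5) = -29.5
C→D: (-1)(-5) − (2)(5) = -5
D→E: (2)(-6) − (6)(-5) = 18
E→F: (6)(-10) − (9)(-6) = -6
F→G: (9)(-10) − (4)(-10) = -50
G→A: (4)(-7.5) − (-8)(-10) = -110
Σ = -184
Signed area = Σ/2 = -92 (negative ⇒ clockwise traversal).

-92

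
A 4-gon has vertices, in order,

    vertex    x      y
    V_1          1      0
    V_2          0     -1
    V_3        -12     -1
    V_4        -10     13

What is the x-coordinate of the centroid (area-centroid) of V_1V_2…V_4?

Apply the shoelace formula. First the cross-terms c_i = x_i·y_{i+1} − x_{i+1}·y_i:
  -1, -12, -166, -13  ⇒  2A = -192, A = -96.
Then Σ (x_i + x_{i+1})·c_i = 3912, so x̄ = 3912 / (6·(-96)) = -163/24.

-163/24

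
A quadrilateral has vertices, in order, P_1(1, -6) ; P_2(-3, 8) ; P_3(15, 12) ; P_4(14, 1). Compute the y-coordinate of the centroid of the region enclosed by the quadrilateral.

Apply the shoelace (surveyor's) formula. First the cross-terms c_i = x_i·y_{i+1} − x_{i+1}·y_i:
  -10, -156, -153, -85  ⇒  2A = -404, A = -202.
Then Σ (y_i + y_{i+1})·c_i = -4704, so ȳ = -4704 / (6·(-202)) = 392/101.

392/101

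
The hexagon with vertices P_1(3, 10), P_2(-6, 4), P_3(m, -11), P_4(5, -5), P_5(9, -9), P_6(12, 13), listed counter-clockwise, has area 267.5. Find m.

-4

The doubled signed area Σ (x_i y_{i+1} − x_{i+1} y_i) is linear in m.
With m=0 it equals 499; the coefficient of m is -9 (from the two edges through P_3).
So -9·m + 499 = 2·267.5 = 535 ⇒ m = -4.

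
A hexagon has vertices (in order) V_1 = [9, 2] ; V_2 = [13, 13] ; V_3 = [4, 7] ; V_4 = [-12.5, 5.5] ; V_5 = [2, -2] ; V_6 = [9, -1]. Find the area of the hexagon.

148.25

Apply Gauss's area formula: 2A = Σ (x_i·y_{i+1} − x_{i+1}·y_i), indices taken mod 6.
Σ = (91) + (39) + (109.5) + (14) + (16) + (27) = 296.5
Area = |Σ|/2 = 148.25.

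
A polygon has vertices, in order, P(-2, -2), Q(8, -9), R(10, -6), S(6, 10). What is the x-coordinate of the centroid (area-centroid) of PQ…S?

Apply Gauss's area formula. First the cross-terms c_i = x_i·y_{i+1} − x_{i+1}·y_i:
  34, 42, 136, 8  ⇒  2A = 220, A = 110.
Then Σ (x_i + x_{i+1})·c_i = 3168, so x̄ = 3168 / (6·110) = 4.8.

4.8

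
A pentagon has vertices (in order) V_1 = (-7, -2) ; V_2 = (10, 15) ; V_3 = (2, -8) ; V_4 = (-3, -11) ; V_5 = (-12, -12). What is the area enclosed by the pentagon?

Apply the shoelace (surveyor's) formula: 2A = Σ (x_i·y_{i+1} − x_{i+1}·y_i), indices taken mod 5.
V_1→V_2: (-7)(15) − (10)(-2) = -85
V_2→V_3: (10)(-8) − (2)(15) = -110
V_3→V_4: (2)(-11) − (-3)(-8) = -46
V_4→V_5: (-3)(-12) − (-12)(-11) = -96
V_5→V_1: (-12)(-2) − (-7)(-12) = -60
Σ = -397
Area = |Σ|/2 = 198.5.

198.5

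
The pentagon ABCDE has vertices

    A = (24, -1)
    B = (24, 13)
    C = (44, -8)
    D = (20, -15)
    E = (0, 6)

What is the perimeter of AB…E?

|AB| = √((0)² + (14)²) = √196 = 14
|BC| = √((20)² + (-21)²) = √841 = 29
|CD| = √((-24)² + (-7)²) = √625 = 25
|DE| = √((-20)² + (21)²) = √841 = 29
|EA| = √((24)² + (-7)²) = √625 = 25
Perimeter = 14 + 29 + 25 + 29 + 25 = 122.

122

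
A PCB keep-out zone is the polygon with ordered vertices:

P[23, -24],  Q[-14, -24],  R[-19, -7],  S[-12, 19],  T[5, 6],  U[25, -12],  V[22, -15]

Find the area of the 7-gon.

1181

Apply the surveyor's formula: 2A = Σ (x_i·y_{i+1} − x_{i+1}·y_i), indices taken mod 7.
P→Q: (23)(-24) − (-14)(-24) = -888
Q→R: (-14)(-7) − (-19)(-24) = -358
R→S: (-19)(19) − (-12)(-7) = -445
S→T: (-12)(6) − (5)(19) = -167
T→U: (5)(-12) − (25)(6) = -210
U→V: (25)(-15) − (22)(-12) = -111
V→P: (22)(-24) − (23)(-15) = -183
Σ = -2362
Area = |Σ|/2 = 1181.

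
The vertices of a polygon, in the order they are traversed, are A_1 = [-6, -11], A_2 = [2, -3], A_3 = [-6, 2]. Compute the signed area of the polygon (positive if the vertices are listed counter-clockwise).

Σ = (40) + (-14) + (78) = 104
Signed area = Σ/2 = 52 (positive ⇒ counter-clockwise traversal).

52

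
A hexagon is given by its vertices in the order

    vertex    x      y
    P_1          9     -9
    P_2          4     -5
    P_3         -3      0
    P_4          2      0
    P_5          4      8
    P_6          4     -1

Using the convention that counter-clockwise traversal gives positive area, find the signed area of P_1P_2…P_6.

Apply the shoelace formula: 2A = Σ (x_i·y_{i+1} − x_{i+1}·y_i), indices taken mod 6.
Σ = (-9) + (-15) + (0) + (16) + (-36) + (-27) = -71
Signed area = Σ/2 = -35.5 (negative ⇒ clockwise traversal).

-35.5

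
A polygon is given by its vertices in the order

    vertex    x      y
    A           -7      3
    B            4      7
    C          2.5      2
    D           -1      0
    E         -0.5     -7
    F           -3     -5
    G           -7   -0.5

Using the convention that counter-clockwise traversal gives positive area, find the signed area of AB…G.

Apply Gauss's area formula: 2A = Σ (x_i·y_{i+1} − x_{i+1}·y_i), indices taken mod 7.
Σ = (-61) + (-9.5) + (2) + (7) + (-18.5) + (-33.5) + (-24.5) = -138
Signed area = Σ/2 = -69 (negative ⇒ clockwise traversal).

-69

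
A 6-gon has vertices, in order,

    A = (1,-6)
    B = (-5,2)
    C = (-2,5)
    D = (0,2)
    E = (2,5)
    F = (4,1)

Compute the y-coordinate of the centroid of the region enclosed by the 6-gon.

37/150

Apply Gauss's area formula. First the cross-terms c_i = x_i·y_{i+1} − x_{i+1}·y_i:
  -28, -21, -4, -4, -18, -25  ⇒  2A = -100, A = -50.
Then Σ (y_i + y_{i+1})·c_i = -74, so ȳ = -74 / (6·(-50)) = 37/150.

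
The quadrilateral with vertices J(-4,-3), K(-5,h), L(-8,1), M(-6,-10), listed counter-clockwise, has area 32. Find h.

Write out the shoelace sum; only the two edges meeting at K involve h:
2·Area = [((-4)·h − (-5)·(-3)) + ((-5)·1 − (-8)·h)] + 64
       = 4·h + 44 = 64
⇒ h = 5.

5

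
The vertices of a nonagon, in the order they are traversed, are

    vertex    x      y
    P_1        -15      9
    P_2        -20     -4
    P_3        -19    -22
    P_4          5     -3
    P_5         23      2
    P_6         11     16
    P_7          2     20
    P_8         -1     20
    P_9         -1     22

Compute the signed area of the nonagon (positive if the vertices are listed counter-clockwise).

Apply the shoelace (surveyor's) formula: 2A = Σ (x_i·y_{i+1} − x_{i+1}·y_i), indices taken mod 9.
P_1→P_2: (-15)(-4) − (-20)(9) = 240
P_2→P_3: (-20)(-22) − (-19)(-4) = 364
P_3→P_4: (-19)(-3) − (5)(-22) = 167
P_4→P_5: (5)(2) − (23)(-3) = 79
P_5→P_6: (23)(16) − (11)(2) = 346
P_6→P_7: (11)(20) − (2)(16) = 188
P_7→P_8: (2)(20) − (-1)(20) = 60
P_8→P_9: (-1)(22) − (-1)(20) = -2
P_9→P_1: (-1)(9) − (-15)(22) = 321
Σ = 1763
Signed area = Σ/2 = 881.5 (positive ⇒ counter-clockwise traversal).

881.5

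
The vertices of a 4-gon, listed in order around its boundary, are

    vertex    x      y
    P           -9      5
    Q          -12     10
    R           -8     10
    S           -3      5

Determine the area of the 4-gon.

25

Apply the shoelace formula: 2A = Σ (x_i·y_{i+1} − x_{i+1}·y_i), indices taken mod 4.
Cross-terms: -30, -40, -10, 30  ⇒  Σ = -50
Area = |Σ|/2 = 25.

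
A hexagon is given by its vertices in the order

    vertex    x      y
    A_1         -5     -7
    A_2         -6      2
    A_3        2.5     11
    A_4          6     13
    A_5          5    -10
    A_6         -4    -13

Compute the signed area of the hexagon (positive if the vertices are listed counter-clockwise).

A_1→A_2: (-5)(2) − (-6)(-7) = -52
A_2→A_3: (-6)(11) − (2.5)(2) = -71
A_3→A_4: (2.5)(13) − (6)(11) = -33.5
A_4→A_5: (6)(-10) − (5)(13) = -125
A_5→A_6: (5)(-13) − (-4)(-10) = -105
A_6→A_1: (-4)(-7) − (-5)(-13) = -37
Σ = -423.5
Signed area = Σ/2 = -211.75 (negative ⇒ clockwise traversal).

-211.75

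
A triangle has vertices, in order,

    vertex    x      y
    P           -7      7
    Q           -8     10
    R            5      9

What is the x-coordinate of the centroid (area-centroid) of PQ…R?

Apply the shoelace (surveyor's) formula. First the cross-terms c_i = x_i·y_{i+1} − x_{i+1}·y_i:
  -14, -122, 98  ⇒  2A = -38, A = -19.
Then Σ (x_i + x_{i+1})·c_i = 380, so x̄ = 380 / (6·(-19)) = -10/3.

-10/3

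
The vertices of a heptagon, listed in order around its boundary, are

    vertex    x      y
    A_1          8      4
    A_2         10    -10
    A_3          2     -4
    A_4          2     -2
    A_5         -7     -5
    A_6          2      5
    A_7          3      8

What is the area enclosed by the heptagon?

118

Apply the surveyor's formula: 2A = Σ (x_i·y_{i+1} − x_{i+1}·y_i), indices taken mod 7.
Σ = (-120) + (-20) + (4) + (-24) + (-25) + (1) + (-52) = -236
Area = |Σ|/2 = 118.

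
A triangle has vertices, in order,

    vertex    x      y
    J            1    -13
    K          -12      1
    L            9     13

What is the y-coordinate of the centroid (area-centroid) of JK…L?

1/3

Apply the surveyor's formula. First the cross-terms c_i = x_i·y_{i+1} − x_{i+1}·y_i:
  -155, -165, -130  ⇒  2A = -450, A = -225.
Then Σ (y_i + y_{i+1})·c_i = -450, so ȳ = -450 / (6·(-225)) = 1/3.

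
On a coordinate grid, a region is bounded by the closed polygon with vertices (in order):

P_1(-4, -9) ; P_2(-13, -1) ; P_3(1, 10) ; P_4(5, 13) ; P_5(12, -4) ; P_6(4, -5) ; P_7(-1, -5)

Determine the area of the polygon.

Apply the shoelace (surveyor's) formula: 2A = Σ (x_i·y_{i+1} − x_{i+1}·y_i), indices taken mod 7.
Cross-terms: -113, -129, -37, -176, -44, -25, -11  ⇒  Σ = -535
Area = |Σ|/2 = 267.5.

267.5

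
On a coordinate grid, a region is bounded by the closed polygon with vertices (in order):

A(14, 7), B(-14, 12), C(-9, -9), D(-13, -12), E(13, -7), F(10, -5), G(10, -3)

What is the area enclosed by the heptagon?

437.5

Apply the shoelace (surveyor's) formula: 2A = Σ (x_i·y_{i+1} − x_{i+1}·y_i), indices taken mod 7.
Σ = (266) + (234) + (-9) + (247) + (5) + (20) + (112) = 875
Area = |Σ|/2 = 437.5.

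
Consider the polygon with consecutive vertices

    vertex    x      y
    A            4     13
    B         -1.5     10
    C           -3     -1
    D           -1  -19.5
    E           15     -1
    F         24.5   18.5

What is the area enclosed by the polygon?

Σ = (59.5) + (31.5) + (57.5) + (293.5) + (302) + (244.5) = 988.5
Area = |Σ|/2 = 494.25.

494.25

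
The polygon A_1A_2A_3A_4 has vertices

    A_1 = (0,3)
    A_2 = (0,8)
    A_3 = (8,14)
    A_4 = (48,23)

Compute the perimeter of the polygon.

108

|A_1A_2| = √((0)² + (5)²) = √25 = 5
|A_2A_3| = √((8)² + (6)²) = √100 = 10
|A_3A_4| = √((40)² + (9)²) = √1681 = 41
|A_4A_1| = √((-48)² + (-20)²) = √2704 = 52
Perimeter = 5 + 10 + 41 + 52 = 108.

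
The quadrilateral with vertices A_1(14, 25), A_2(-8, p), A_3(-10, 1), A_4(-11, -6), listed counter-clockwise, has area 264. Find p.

19

Write out the shoelace sum; only the two edges meeting at A_2 involve p:
2·Area = [(14·p − (-8)·25) + ((-8)·1 − (-10)·p)] + -120
       = 24·p + 72 = 528
⇒ p = 19.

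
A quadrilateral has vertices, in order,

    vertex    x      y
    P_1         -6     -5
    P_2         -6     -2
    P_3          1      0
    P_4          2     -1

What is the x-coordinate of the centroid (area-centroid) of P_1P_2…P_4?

-89/33

Apply the surveyor's formula. First the cross-terms c_i = x_i·y_{i+1} − x_{i+1}·y_i:
  -18, 2, -1, -16  ⇒  2A = -33, A = -16.5.
Then Σ (x_i + x_{i+1})·c_i = 267, so x̄ = 267 / (6·(-16.5)) = -89/33.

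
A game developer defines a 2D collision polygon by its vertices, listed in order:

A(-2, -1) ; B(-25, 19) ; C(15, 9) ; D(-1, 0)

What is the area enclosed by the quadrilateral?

281.5

Apply the shoelace (surveyor's) formula: 2A = Σ (x_i·y_{i+1} − x_{i+1}·y_i), indices taken mod 4.
A→B: (-2)(19) − (-25)(-1) = -63
B→C: (-25)(9) − (15)(19) = -510
C→D: (15)(0) − (-1)(9) = 9
D→A: (-1)(-1) − (-2)(0) = 1
Σ = -563
Area = |Σ|/2 = 281.5.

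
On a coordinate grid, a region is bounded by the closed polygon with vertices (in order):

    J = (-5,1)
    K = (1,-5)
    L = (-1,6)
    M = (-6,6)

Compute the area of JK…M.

39.5

Apply the shoelace (surveyor's) formula: 2A = Σ (x_i·y_{i+1} − x_{i+1}·y_i), indices taken mod 4.
Σ = (24) + (1) + (30) + (24) = 79
Area = |Σ|/2 = 39.5.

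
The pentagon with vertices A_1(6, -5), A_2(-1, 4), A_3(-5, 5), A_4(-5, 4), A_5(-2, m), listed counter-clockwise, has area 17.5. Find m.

The doubled signed area Σ (x_i y_{i+1} − x_{i+1} y_i) is linear in m.
With m=0 it equals 57; the coefficient of m is -11 (from the two edges through A_5).
So -11·m + 57 = 2·17.5 = 35 ⇒ m = 2.

2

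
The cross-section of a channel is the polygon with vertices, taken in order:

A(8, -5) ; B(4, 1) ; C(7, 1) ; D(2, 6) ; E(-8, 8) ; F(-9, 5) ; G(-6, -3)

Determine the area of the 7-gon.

Σ = (28) + (-3) + (40) + (64) + (32) + (57) + (54) = 272
Area = |Σ|/2 = 136.

136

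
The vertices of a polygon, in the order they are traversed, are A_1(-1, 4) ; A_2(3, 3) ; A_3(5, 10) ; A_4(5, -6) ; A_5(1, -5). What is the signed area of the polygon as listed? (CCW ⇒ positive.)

-50

A_1→A_2: (-1)(3) − (3)(4) = -15
A_2→A_3: (3)(10) − (5)(3) = 15
A_3→A_4: (5)(-6) − (5)(10) = -80
A_4→A_5: (5)(-5) − (1)(-6) = -19
A_5→A_1: (1)(4) − (-1)(-5) = -1
Σ = -100
Signed area = Σ/2 = -50 (negative ⇒ clockwise traversal).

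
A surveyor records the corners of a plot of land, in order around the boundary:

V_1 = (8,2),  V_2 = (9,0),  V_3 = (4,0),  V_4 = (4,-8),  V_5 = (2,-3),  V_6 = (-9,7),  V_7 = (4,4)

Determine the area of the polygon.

Apply the surveyor's formula: 2A = Σ (x_i·y_{i+1} − x_{i+1}·y_i), indices taken mod 7.
Σ = (-18) + (0) + (-32) + (4) + (-13) + (-64) + (-24) = -147
Area = |Σ|/2 = 73.5.

73.5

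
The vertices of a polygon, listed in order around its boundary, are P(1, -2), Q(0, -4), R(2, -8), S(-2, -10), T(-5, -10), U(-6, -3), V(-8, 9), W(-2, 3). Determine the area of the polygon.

95

Σ = (-4) + (8) + (-36) + (-30) + (-45) + (-78) + (-6) + (1) = -190
Area = |Σ|/2 = 95.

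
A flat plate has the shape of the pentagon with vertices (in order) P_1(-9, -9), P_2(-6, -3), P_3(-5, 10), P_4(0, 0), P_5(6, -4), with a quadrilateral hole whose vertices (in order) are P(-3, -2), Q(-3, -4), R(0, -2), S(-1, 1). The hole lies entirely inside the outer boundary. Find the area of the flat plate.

Outer boundary:
Apply the surveyor's formula: 2A = Σ (x_i·y_{i+1} − x_{i+1}·y_i), indices taken mod 5.
Σ = (-27) + (-75) + (0) + (0) + (-90) = -192
Area = |Σ|/2 = 96.
Hole:
Σ = (6) + (6) + (-2) + (5) = 15
Area = |Σ|/2 = 7.5.
Net area = 96 − 7.5 = 88.5.

88.5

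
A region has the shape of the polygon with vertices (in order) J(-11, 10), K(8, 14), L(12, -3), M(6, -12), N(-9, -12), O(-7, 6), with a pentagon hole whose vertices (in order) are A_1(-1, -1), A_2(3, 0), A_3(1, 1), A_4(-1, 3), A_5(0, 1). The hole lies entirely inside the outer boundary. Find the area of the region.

432

Outer boundary:
Σ = (-234) + (-192) + (-126) + (-180) + (-138) + (-4) = -874
Area = |Σ|/2 = 437.
Hole:
A_1→A_2: (-1)(0) − (3)(-1) = 3
A_2→A_3: (3)(1) − (1)(0) = 3
A_3→A_4: (1)(3) − (-1)(1) = 4
A_4→A_5: (-1)(1) − (0)(3) = -1
A_5→A_1: (0)(-1) − (-1)(1) = 1
Σ = 10
Area = |Σ|/2 = 5.
Net area = 437 − 5 = 432.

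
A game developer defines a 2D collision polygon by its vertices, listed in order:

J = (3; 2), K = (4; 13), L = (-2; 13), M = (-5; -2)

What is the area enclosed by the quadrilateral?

87

Apply the shoelace (surveyor's) formula: 2A = Σ (x_i·y_{i+1} − x_{i+1}·y_i), indices taken mod 4.
Cross-terms: 31, 78, 69, -4  ⇒  Σ = 174
Area = |Σ|/2 = 87.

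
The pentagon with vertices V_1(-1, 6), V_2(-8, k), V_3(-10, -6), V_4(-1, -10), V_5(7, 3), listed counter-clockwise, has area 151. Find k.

The doubled signed area Σ (x_i y_{i+1} − x_{i+1} y_i) is linear in k.
With k=0 it equals 302; the coefficient of k is 9 (from the two edges through V_2).
So 9·k + 302 = 2·151 = 302 ⇒ k = 0.

0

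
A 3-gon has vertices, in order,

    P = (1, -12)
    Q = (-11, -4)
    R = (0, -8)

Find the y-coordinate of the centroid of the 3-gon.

-8

Apply the surveyor's formula. First the cross-terms c_i = x_i·y_{i+1} − x_{i+1}·y_i:
  -136, 88, 8  ⇒  2A = -40, A = -20.
Then Σ (y_i + y_{i+1})·c_i = 960, so ȳ = 960 / (6·(-20)) = -8.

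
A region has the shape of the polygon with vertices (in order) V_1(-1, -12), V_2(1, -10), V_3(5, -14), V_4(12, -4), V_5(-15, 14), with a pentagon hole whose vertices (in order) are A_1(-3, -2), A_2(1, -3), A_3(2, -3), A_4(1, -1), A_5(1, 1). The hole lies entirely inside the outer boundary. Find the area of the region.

245

Outer boundary:
V_1→V_2: (-1)(-10) − (1)(-12) = 22
V_2→V_3: (1)(-14) − (5)(-10) = 36
V_3→V_4: (5)(-4) − (12)(-14) = 148
V_4→V_5: (12)(14) − (-15)(-4) = 108
V_5→V_1: (-15)(-12) − (-1)(14) = 194
Σ = 508
Area = |Σ|/2 = 254.
Hole:
A_1→A_2: (-3)(-3) − (1)(-2) = 11
A_2→A_3: (1)(-3) − (2)(-3) = 3
A_3→A_4: (2)(-1) − (1)(-3) = 1
A_4→A_5: (1)(1) − (1)(-1) = 2
A_5→A_1: (1)(-2) − (-3)(1) = 1
Σ = 18
Area = |Σ|/2 = 9.
Net area = 254 − 9 = 245.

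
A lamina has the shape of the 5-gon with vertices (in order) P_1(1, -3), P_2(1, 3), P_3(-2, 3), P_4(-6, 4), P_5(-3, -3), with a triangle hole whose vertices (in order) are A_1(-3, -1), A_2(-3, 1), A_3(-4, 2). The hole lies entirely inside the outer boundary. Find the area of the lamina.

Outer boundary:
Σ = (6) + (9) + (10) + (30) + (12) = 67
Area = |Σ|/2 = 33.5.
Hole:
Apply the shoelace (surveyor's) formula: 2A = Σ (x_i·y_{i+1} − x_{i+1}·y_i), indices taken mod 3.
A_1→A_2: (-3)(1) − (-3)(-1) = -6
A_2→A_3: (-3)(2) − (-4)(1) = -2
A_3→A_1: (-4)(-1) − (-3)(2) = 10
Σ = 2
Area = |Σ|/2 = 1.
Net area = 33.5 − 1 = 32.5.

32.5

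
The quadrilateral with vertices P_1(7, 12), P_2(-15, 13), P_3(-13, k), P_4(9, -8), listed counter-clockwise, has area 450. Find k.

-8

The doubled signed area Σ (x_i y_{i+1} − x_{i+1} y_i) is linear in k.
With k=0 it equals 708; the coefficient of k is -24 (from the two edges through P_3).
So -24·k + 708 = 2·450 = 900 ⇒ k = -8.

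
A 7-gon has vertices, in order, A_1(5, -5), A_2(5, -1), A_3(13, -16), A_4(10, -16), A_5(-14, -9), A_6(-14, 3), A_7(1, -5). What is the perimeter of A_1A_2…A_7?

82

|A_1A_2| = √((0)² + (4)²) = √16 = 4
|A_2A_3| = √((8)² + (-15)²) = √289 = 17
|A_3A_4| = √((-3)² + (0)²) = √9 = 3
|A_4A_5| = √((-24)² + (7)²) = √625 = 25
|A_5A_6| = √((0)² + (12)²) = √144 = 12
|A_6A_7| = √((15)² + (-8)²) = √289 = 17
|A_7A_1| = √((4)² + (0)²) = √16 = 4
Perimeter = 4 + 17 + 3 + 25 + 12 + 17 + 4 = 82.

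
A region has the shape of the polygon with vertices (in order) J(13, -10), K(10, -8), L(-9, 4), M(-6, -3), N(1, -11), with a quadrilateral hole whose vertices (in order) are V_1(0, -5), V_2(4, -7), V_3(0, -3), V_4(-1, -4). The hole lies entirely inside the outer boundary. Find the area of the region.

103.5

Outer boundary:
Apply Gauss's area formula: 2A = Σ (x_i·y_{i+1} − x_{i+1}·y_i), indices taken mod 5.
J→K: (13)(-8) − (10)(-10) = -4
K→L: (10)(4) − (-9)(-8) = -32
L→M: (-9)(-3) − (-6)(4) = 51
M→N: (-6)(-11) − (1)(-3) = 69
N→J: (1)(-10) − (13)(-11) = 133
Σ = 217
Area = |Σ|/2 = 108.5.
Hole:
Σ = (20) + (-12) + (-3) + (5) = 10
Area = |Σ|/2 = 5.
Net area = 108.5 − 5 = 103.5.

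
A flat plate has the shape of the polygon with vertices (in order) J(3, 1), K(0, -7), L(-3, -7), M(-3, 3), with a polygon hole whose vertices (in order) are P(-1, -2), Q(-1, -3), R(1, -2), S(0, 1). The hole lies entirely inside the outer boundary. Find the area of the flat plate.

Outer boundary:
Apply the shoelace (surveyor's) formula: 2A = Σ (x_i·y_{i+1} − x_{i+1}·y_i), indices taken mod 4.
Σ = (-21) + (-21) + (-30) + (-12) = -84
Area = |Σ|/2 = 42.
Hole:
Apply the surveyor's formula: 2A = Σ (x_i·y_{i+1} − x_{i+1}·y_i), indices taken mod 4.
Σ = (1) + (5) + (1) + (1) = 8
Area = |Σ|/2 = 4.
Net area = 42 − 4 = 38.

38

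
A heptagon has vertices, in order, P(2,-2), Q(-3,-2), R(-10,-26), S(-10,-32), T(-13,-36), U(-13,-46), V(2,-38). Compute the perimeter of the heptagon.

104

|PQ| = √((-5)² + (0)²) = √25 = 5
|QR| = √((-7)² + (-24)²) = √625 = 25
|RS| = √((0)² + (-6)²) = √36 = 6
|ST| = √((-3)² + (-4)²) = √25 = 5
|TU| = √((0)² + (-10)²) = √100 = 10
|UV| = √((15)² + (8)²) = √289 = 17
|VP| = √((0)² + (36)²) = √1296 = 36
Perimeter = 5 + 25 + 6 + 5 + 10 + 17 + 36 = 104.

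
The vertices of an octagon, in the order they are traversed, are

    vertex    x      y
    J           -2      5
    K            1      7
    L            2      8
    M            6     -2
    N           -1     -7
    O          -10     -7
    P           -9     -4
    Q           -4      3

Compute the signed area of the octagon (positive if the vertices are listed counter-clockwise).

Apply the surveyor's formula: 2A = Σ (x_i·y_{i+1} − x_{i+1}·y_i), indices taken mod 8.
Σ = (-19) + (-6) + (-52) + (-44) + (-63) + (-23) + (-43) + (-14) = -264
Signed area = Σ/2 = -132 (negative ⇒ clockwise traversal).

-132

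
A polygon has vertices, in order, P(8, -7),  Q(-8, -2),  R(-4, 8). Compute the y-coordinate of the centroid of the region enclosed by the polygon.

-1/3

Apply the shoelace (surveyor's) formula. First the cross-terms c_i = x_i·y_{i+1} − x_{i+1}·y_i:
  -72, -72, -36  ⇒  2A = -180, A = -90.
Then Σ (y_i + y_{i+1})·c_i = 180, so ȳ = 180 / (6·(-90)) = -1/3.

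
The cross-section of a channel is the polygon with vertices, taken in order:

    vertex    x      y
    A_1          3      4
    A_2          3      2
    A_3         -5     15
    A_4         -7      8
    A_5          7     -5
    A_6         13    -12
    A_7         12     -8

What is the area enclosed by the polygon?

93

Apply Gauss's area formula: 2A = Σ (x_i·y_{i+1} − x_{i+1}·y_i), indices taken mod 7.
Σ = (-6) + (55) + (65) + (-21) + (-19) + (40) + (72) = 186
Area = |Σ|/2 = 93.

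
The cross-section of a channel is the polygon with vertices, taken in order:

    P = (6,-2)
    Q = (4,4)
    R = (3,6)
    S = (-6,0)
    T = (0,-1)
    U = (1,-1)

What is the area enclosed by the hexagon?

45.5

Cross-terms: 32, 12, 36, 6, 1, 4  ⇒  Σ = 91
Area = |Σ|/2 = 45.5.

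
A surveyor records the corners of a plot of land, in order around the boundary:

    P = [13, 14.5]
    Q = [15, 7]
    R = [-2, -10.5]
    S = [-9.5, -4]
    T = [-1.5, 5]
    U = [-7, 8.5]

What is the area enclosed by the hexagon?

Apply the shoelace formula: 2A = Σ (x_i·y_{i+1} − x_{i+1}·y_i), indices taken mod 6.
Cross-terms: -126.5, -143.5, -91.75, -53.5, 22.25, -212  ⇒  Σ = -605
Area = |Σ|/2 = 302.5.

302.5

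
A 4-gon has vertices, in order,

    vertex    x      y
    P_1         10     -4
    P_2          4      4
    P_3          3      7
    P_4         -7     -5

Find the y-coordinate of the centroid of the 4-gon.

Apply the shoelace formula. First the cross-terms c_i = x_i·y_{i+1} − x_{i+1}·y_i:
  56, 16, 34, 78  ⇒  2A = 184, A = 92.
Then Σ (y_i + y_{i+1})·c_i = -458, so ȳ = -458 / (6·92) = -229/276.

-229/276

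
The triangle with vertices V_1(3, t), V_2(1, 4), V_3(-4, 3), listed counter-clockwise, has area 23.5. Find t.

-5

Write out the shoelace sum; only the two edges meeting at V_1 involve t:
2·Area = [((-4)·t − 3·3) + (3·4 − 1·t)] + 19
       = -5·t + 22 = 47
⇒ t = -5.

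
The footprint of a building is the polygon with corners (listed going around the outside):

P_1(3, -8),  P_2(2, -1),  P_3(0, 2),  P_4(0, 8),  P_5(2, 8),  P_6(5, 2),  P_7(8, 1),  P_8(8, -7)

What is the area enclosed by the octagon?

Apply the shoelace formula: 2A = Σ (x_i·y_{i+1} − x_{i+1}·y_i), indices taken mod 8.
P_1→P_2: (3)(-1) − (2)(-8) = 13
P_2→P_3: (2)(2) − (0)(-1) = 4
P_3→P_4: (0)(8) − (0)(2) = 0
P_4→P_5: (0)(8) − (2)(8) = -16
P_5→P_6: (2)(2) − (5)(8) = -36
P_6→P_7: (5)(1) − (8)(2) = -11
P_7→P_8: (8)(-7) − (8)(1) = -64
P_8→P_1: (8)(-8) − (3)(-7) = -43
Σ = -153
Area = |Σ|/2 = 76.5.

76.5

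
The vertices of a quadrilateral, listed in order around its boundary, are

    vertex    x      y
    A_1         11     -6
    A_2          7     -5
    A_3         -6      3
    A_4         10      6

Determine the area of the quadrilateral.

Σ = (-13) + (-9) + (-66) + (-126) = -214
Area = |Σ|/2 = 107.

107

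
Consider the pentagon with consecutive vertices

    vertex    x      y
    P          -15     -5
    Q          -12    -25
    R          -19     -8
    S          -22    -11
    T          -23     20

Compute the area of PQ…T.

Σ = (315) + (-379) + (33) + (-693) + (415) = -309
Area = |Σ|/2 = 154.5.

154.5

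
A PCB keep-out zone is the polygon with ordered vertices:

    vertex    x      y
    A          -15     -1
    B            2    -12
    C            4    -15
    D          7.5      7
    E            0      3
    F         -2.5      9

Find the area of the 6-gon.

Σ = (182) + (18) + (140.5) + (22.5) + (7.5) + (137.5) = 508
Area = |Σ|/2 = 254.

254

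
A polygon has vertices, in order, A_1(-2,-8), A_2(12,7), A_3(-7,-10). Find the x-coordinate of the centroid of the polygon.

1

Apply the shoelace formula. First the cross-terms c_i = x_i·y_{i+1} − x_{i+1}·y_i:
  82, -71, 36  ⇒  2A = 47, A = 23.5.
Then Σ (x_i + x_{i+1})·c_i = 141, so x̄ = 141 / (6·23.5) = 1.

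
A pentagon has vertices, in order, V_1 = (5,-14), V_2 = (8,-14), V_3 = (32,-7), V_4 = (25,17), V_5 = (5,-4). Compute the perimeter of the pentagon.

|V_1V_2| = √((3)² + (0)²) = √9 = 3
|V_2V_3| = √((24)² + (7)²) = √625 = 25
|V_3V_4| = √((-7)² + (24)²) = √625 = 25
|V_4V_5| = √((-20)² + (-21)²) = √841 = 29
|V_5V_1| = √((0)² + (-10)²) = √100 = 10
Perimeter = 3 + 25 + 25 + 29 + 10 = 92.

92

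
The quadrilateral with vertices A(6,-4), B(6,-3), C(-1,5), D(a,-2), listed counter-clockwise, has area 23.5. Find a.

Write out the shoelace sum; only the two edges meeting at D involve a:
2·Area = [((-1)·(-2) − a·5) + (a·(-4) − 6·(-2))] + 33
       = -9·a + 47 = 47
⇒ a = 0.

0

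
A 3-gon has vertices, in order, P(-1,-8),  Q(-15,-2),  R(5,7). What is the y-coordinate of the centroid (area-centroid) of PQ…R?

Apply the shoelace formula. First the cross-terms c_i = x_i·y_{i+1} − x_{i+1}·y_i:
  -118, -95, -33  ⇒  2A = -246, A = -123.
Then Σ (y_i + y_{i+1})·c_i = 738, so ȳ = 738 / (6·(-123)) = -1.

-1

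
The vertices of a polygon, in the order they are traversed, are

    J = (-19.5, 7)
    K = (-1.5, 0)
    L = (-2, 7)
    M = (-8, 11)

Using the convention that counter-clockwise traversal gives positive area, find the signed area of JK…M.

Apply Gauss's area formula: 2A = Σ (x_i·y_{i+1} − x_{i+1}·y_i), indices taken mod 4.
J→K: (-19.5)(0) − (-1.5)(7) = 10.5
K→L: (-1.5)(7) − (-2)(0) = -10.5
L→M: (-2)(11) − (-8)(7) = 34
M→J: (-8)(7) − (-19.5)(11) = 158.5
Σ = 192.5
Signed area = Σ/2 = 96.25 (positive ⇒ counter-clockwise traversal).

96.25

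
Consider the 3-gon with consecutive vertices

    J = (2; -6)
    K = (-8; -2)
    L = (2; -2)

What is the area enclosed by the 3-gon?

20

Apply the shoelace (surveyor's) formula: 2A = Σ (x_i·y_{i+1} − x_{i+1}·y_i), indices taken mod 3.
Σ = (-52) + (20) + (-8) = -40
Area = |Σ|/2 = 20.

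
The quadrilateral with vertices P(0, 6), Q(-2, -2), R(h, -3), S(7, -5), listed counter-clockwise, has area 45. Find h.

Write out the shoelace sum; only the two edges meeting at R involve h:
2·Area = [((-2)·(-3) − h·(-2)) + (h·(-5) − 7·(-3))] + 54
       = -3·h + 81 = 90
⇒ h = -3.

-3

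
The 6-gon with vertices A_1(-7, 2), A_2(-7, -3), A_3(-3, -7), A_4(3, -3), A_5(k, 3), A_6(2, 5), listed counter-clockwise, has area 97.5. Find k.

6

The doubled signed area Σ (x_i y_{i+1} − x_{i+1} y_i) is linear in k.
With k=0 it equals 147; the coefficient of k is 8 (from the two edges through A_5).
So 8·k + 147 = 2·97.5 = 195 ⇒ k = 6.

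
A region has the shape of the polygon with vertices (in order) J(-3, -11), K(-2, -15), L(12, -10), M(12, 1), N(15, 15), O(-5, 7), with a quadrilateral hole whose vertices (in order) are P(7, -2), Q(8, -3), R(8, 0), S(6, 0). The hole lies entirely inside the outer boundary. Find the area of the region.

384.5

Outer boundary:
Apply Gauss's area formula: 2A = Σ (x_i·y_{i+1} − x_{i+1}·y_i), indices taken mod 6.
J→K: (-3)(-15) − (-2)(-11) = 23
K→L: (-2)(-10) − (12)(-15) = 200
L→M: (12)(1) − (12)(-10) = 132
M→N: (12)(15) − (15)(1) = 165
N→O: (15)(7) − (-5)(15) = 180
O→J: (-5)(-11) − (-3)(7) = 76
Σ = 776
Area = |Σ|/2 = 388.
Hole:
Apply the surveyor's formula: 2A = Σ (x_i·y_{i+1} − x_{i+1}·y_i), indices taken mod 4.
Σ = (-5) + (24) + (0) + (-12) = 7
Area = |Σ|/2 = 3.5.
Net area = 388 − 3.5 = 384.5.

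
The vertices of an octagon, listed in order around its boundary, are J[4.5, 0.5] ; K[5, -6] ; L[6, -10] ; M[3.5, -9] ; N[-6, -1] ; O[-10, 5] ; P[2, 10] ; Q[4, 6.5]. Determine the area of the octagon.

162.125

Apply Gauss's area formula: 2A = Σ (x_i·y_{i+1} − x_{i+1}·y_i), indices taken mod 8.
Cross-terms: -29.5, -14, -19, -57.5, -40, -110, -27, -27.25  ⇒  Σ = -324.25
Area = |Σ|/2 = 162.125.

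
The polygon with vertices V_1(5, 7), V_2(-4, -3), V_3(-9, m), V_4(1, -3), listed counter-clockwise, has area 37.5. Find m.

Write out the shoelace sum; only the two edges meeting at V_3 involve m:
2·Area = [((-4)·m − (-9)·(-3)) + ((-9)·(-3) − 1·m)] + 35
       = -5·m + 35 = 75
⇒ m = -8.

-8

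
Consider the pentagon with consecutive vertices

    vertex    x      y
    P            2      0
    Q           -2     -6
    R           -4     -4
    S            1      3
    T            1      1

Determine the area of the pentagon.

Cross-terms: -12, -16, -8, -2, -2  ⇒  Σ = -40
Area = |Σ|/2 = 20.

20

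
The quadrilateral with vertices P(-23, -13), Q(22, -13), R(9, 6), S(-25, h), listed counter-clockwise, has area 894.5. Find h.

Write out the shoelace sum; only the two edges meeting at S involve h:
2·Area = [(9·h − (-25)·6) + ((-25)·(-13) − (-23)·h)] + 834
       = 32·h + 1309 = 1789
⇒ h = 15.

15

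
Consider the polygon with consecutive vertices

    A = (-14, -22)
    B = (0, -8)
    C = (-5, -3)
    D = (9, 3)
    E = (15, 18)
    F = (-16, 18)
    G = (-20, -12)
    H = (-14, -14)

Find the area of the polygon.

767.5

Apply the shoelace (surveyor's) formula: 2A = Σ (x_i·y_{i+1} − x_{i+1}·y_i), indices taken mod 8.
A→B: (-14)(-8) − (0)(-22) = 112
B→C: (0)(-3) − (-5)(-8) = -40
C→D: (-5)(3) − (9)(-3) = 12
D→E: (9)(18) − (15)(3) = 117
E→F: (15)(18) − (-16)(18) = 558
F→G: (-16)(-12) − (-20)(18) = 552
G→H: (-20)(-14) − (-14)(-12) = 112
H→A: (-14)(-22) − (-14)(-14) = 112
Σ = 1535
Area = |Σ|/2 = 767.5.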